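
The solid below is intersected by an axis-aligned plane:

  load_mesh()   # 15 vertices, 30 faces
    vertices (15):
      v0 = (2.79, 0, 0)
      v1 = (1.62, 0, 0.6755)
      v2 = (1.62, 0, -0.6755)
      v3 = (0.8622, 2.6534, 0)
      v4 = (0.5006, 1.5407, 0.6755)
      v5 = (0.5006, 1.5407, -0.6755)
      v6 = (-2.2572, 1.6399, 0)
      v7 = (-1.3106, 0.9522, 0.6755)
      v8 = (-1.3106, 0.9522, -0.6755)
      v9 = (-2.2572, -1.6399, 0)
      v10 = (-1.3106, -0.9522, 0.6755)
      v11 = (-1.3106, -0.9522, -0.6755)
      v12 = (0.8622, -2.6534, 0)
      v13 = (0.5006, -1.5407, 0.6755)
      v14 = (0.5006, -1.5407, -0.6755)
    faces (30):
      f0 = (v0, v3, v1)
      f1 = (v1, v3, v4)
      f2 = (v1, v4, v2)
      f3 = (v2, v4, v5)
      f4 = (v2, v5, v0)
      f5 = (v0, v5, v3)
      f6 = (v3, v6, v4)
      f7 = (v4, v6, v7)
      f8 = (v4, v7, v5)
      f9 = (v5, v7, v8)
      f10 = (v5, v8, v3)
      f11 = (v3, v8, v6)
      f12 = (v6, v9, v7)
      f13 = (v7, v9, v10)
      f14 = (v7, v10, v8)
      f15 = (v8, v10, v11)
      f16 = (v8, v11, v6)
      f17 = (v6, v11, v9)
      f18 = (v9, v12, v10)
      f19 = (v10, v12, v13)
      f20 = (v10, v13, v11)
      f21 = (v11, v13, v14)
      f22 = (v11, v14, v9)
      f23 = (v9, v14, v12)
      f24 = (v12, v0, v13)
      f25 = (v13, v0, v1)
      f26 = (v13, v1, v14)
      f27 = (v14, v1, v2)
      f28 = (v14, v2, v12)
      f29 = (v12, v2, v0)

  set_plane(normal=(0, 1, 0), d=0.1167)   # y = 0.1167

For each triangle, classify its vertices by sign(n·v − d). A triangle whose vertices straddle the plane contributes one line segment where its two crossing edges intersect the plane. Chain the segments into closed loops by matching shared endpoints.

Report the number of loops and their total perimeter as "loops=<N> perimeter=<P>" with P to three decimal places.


Straddling triangles (12 of 30):
  (v0,v3,v1) [-+-] → (2.70521, 0.1167, 0)–(1.58667, 0.1167, 0.645791)  len=1.2916
  (v1,v3,v4) [-++] → (1.58667, 0.1167, 0.645791)–(1.53521, 0.1167, 0.6755)  len=0.0594
  (v1,v4,v2) [-+-] → (1.53521, 0.1167, 0.6755)–(1.53521, 0.1167, -0.573169)  len=1.2487
  (v2,v4,v5) [-++] → (1.53521, 0.1167, -0.573169)–(1.53521, 0.1167, -0.6755)  len=0.1023
  (v2,v5,v0) [-+-] → (1.53521, 0.1167, -0.6755)–(2.61659, 0.1167, -0.0511656)  len=1.2487
  (v0,v5,v3) [-++] → (2.61659, 0.1167, -0.0511656)–(2.70521, 0.1167, 0)  len=0.1023
  (v6,v9,v7) [+-+] → (-2.2572, 0.1167, 0)–(-1.61571, 0.1167, 0.457769)  len=0.7881
  (v7,v9,v10) [+--] → (-1.61571, 0.1167, 0.457769)–(-1.3106, 0.1167, 0.6755)  len=0.3748
  (v7,v10,v8) [+-+] → (-1.3106, 0.1167, 0.6755)–(-1.3106, 0.1167, -0.0827881)  len=0.7583
  (v8,v10,v11) [+--] → (-1.3106, 0.1167, -0.0827881)–(-1.3106, 0.1167, -0.6755)  len=0.5927
  (v8,v11,v6) [+-+] → (-1.3106, 0.1167, -0.6755)–(-1.70095, 0.1167, -0.396945)  len=0.4795
  (v6,v11,v9) [+--] → (-1.70095, 0.1167, -0.396945)–(-2.2572, 0.1167, 0)  len=0.6834

Chained into 2 loop(s):
  loop 1: 6 segments, perimeter = 4.0530
  loop 2: 6 segments, perimeter = 3.6768
Total perimeter = 7.730

loops=2 perimeter=7.730


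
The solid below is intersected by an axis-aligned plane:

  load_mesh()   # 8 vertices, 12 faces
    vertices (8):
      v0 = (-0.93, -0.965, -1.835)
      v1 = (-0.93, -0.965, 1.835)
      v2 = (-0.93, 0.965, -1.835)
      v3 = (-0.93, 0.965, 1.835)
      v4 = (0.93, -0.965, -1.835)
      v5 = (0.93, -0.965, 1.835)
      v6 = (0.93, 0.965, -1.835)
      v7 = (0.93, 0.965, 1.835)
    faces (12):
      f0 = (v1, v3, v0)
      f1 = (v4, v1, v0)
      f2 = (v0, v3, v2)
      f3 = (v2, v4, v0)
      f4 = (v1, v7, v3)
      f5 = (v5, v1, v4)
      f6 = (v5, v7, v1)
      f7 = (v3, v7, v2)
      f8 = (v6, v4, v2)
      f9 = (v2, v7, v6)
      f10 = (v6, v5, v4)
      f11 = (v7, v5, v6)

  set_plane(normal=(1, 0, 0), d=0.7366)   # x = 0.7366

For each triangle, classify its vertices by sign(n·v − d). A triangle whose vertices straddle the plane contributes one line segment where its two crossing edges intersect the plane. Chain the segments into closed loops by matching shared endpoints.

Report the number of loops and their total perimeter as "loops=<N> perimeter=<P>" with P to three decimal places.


Straddling triangles (8 of 12):
  (v4,v1,v0) [+--] → (0.7366, -0.965, -1.4534)–(0.7366, -0.965, -1.835)  len=0.3816
  (v2,v4,v0) [-+-] → (0.7366, -0.764322, -1.835)–(0.7366, -0.965, -1.835)  len=0.2007
  (v1,v7,v3) [-+-] → (0.7366, 0.764322, 1.835)–(0.7366, 0.965, 1.835)  len=0.2007
  (v5,v1,v4) [+-+] → (0.7366, -0.965, 1.835)–(0.7366, -0.965, -1.4534)  len=3.2884
  (v5,v7,v1) [++-] → (0.7366, 0.764322, 1.835)–(0.7366, -0.965, 1.835)  len=1.7293
  (v3,v7,v2) [-+-] → (0.7366, 0.965, 1.835)–(0.7366, 0.965, 1.4534)  len=0.3816
  (v6,v4,v2) [++-] → (0.7366, -0.764322, -1.835)–(0.7366, 0.965, -1.835)  len=1.7293
  (v2,v7,v6) [-++] → (0.7366, 0.965, 1.4534)–(0.7366, 0.965, -1.835)  len=3.2884

Chained into 1 loop(s):
  loop 1: 8 segments, perimeter = 11.2000
Total perimeter = 11.200

loops=1 perimeter=11.200


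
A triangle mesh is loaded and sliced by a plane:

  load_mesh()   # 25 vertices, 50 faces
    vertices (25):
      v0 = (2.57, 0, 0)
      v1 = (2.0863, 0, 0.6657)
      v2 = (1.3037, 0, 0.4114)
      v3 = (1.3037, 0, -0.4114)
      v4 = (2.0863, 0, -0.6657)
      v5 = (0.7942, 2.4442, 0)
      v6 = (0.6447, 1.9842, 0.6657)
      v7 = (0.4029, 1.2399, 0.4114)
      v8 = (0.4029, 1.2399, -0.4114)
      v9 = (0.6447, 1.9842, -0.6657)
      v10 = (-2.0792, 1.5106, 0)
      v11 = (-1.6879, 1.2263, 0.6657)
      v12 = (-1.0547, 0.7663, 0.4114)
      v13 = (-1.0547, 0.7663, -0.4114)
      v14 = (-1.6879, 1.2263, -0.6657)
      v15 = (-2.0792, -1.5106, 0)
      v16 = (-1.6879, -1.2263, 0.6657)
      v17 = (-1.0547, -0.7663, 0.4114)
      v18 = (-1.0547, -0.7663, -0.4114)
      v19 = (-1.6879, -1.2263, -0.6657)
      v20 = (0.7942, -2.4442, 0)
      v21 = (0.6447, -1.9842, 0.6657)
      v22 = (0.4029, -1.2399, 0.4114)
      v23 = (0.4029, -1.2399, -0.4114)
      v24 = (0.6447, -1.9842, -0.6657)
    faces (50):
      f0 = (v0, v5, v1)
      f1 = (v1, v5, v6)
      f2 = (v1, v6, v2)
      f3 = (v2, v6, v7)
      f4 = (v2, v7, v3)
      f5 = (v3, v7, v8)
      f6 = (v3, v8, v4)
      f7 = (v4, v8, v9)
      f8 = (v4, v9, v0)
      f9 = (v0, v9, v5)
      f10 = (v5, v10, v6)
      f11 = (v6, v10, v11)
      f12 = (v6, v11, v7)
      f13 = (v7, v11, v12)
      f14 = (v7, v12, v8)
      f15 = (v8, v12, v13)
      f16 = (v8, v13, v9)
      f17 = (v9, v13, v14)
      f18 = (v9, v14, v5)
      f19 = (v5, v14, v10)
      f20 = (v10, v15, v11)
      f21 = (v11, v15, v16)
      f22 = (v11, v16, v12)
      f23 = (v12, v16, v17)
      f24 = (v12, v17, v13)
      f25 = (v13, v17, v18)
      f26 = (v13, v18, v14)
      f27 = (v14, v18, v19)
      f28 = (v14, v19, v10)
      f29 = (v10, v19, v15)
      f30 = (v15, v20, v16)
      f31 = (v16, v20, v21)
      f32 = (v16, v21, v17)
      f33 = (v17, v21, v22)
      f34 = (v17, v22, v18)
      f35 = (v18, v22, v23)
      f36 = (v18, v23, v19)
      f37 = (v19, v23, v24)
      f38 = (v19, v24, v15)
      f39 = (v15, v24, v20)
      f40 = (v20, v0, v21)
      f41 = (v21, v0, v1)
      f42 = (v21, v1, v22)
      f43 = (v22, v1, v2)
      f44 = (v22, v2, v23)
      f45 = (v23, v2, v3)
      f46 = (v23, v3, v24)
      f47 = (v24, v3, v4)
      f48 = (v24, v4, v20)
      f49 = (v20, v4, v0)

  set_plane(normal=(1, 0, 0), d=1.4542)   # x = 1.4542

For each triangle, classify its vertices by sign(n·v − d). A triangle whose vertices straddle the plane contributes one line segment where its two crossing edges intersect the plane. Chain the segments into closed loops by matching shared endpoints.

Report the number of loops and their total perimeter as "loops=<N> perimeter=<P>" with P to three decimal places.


loops=1 perimeter=7.342

Straddling triangles (14 of 50):
  (v0,v5,v1) [+-+] → (1.4542, 1.53578, 0)–(1.4542, 1.19571, 0.340037)  len=0.4809
  (v1,v5,v6) [+--] → (1.4542, 1.19571, 0.340037)–(1.4542, 0.870014, 0.6657)  len=0.4606
  (v1,v6,v2) [+--] → (1.4542, 0.870014, 0.6657)–(1.4542, 0, 0.460304)  len=0.8939
  (v3,v8,v4) [--+] → (1.4542, 0.46557, -0.570213)–(1.4542, 0, -0.460304)  len=0.4784
  (v4,v8,v9) [+--] → (1.4542, 0.46557, -0.570213)–(1.4542, 0.870014, -0.6657)  len=0.4156
  (v4,v9,v0) [+-+] → (1.4542, 0.870014, -0.6657)–(1.4542, 1.14994, -0.385804)  len=0.3959
  (v0,v9,v5) [+--] → (1.4542, 1.14994, -0.385804)–(1.4542, 1.53578, 0)  len=0.5456
  (v20,v0,v21) [-+-] → (1.4542, -1.53578, 0)–(1.4542, -1.14994, 0.385804)  len=0.5456
  (v21,v0,v1) [-++] → (1.4542, -1.14994, 0.385804)–(1.4542, -0.870014, 0.6657)  len=0.3959
  (v21,v1,v22) [-+-] → (1.4542, -0.870014, 0.6657)–(1.4542, -0.46557, 0.570213)  len=0.4156
  (v22,v1,v2) [-+-] → (1.4542, -0.46557, 0.570213)–(1.4542, 0, 0.460304)  len=0.4784
  (v24,v3,v4) [--+] → (1.4542, 0, -0.460304)–(1.4542, -0.870014, -0.6657)  len=0.8939
  (v24,v4,v20) [-+-] → (1.4542, -0.870014, -0.6657)–(1.4542, -1.19571, -0.340037)  len=0.4606
  (v20,v4,v0) [-++] → (1.4542, -1.19571, -0.340037)–(1.4542, -1.53578, 0)  len=0.4809

Chained into 1 loop(s):
  loop 1: 14 segments, perimeter = 7.3417
Total perimeter = 7.342


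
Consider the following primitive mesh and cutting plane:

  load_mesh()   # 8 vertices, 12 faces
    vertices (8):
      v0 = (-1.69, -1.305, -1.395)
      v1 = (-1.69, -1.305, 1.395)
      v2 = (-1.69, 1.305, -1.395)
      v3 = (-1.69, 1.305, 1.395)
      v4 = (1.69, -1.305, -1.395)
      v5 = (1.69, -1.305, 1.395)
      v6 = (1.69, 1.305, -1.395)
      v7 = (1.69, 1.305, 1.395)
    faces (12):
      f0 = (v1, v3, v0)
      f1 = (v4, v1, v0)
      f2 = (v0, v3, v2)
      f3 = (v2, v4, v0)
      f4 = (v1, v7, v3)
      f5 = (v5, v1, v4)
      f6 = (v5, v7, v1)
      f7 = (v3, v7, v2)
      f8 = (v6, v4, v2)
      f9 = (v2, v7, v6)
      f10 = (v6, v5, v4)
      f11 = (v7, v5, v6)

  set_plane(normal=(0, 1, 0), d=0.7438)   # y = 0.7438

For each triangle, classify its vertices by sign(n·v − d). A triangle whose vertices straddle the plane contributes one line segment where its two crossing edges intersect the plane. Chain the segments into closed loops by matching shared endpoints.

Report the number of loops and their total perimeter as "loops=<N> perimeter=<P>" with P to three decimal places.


Straddling triangles (8 of 12):
  (v1,v3,v0) [-+-] → (-1.69, 0.7438, 1.395)–(-1.69, 0.7438, 0.795097)  len=0.5999
  (v0,v3,v2) [-++] → (-1.69, 0.7438, 0.795097)–(-1.69, 0.7438, -1.395)  len=2.1901
  (v2,v4,v0) [+--] → (-0.963235, 0.7438, -1.395)–(-1.69, 0.7438, -1.395)  len=0.7268
  (v1,v7,v3) [-++] → (0.963235, 0.7438, 1.395)–(-1.69, 0.7438, 1.395)  len=2.6532
  (v5,v7,v1) [-+-] → (1.69, 0.7438, 1.395)–(0.963235, 0.7438, 1.395)  len=0.7268
  (v6,v4,v2) [+-+] → (1.69, 0.7438, -1.395)–(-0.963235, 0.7438, -1.395)  len=2.6532
  (v6,v5,v4) [+--] → (1.69, 0.7438, -0.795097)–(1.69, 0.7438, -1.395)  len=0.5999
  (v7,v5,v6) [+-+] → (1.69, 0.7438, 1.395)–(1.69, 0.7438, -0.795097)  len=2.1901

Chained into 1 loop(s):
  loop 1: 8 segments, perimeter = 12.3400
Total perimeter = 12.340

loops=1 perimeter=12.340


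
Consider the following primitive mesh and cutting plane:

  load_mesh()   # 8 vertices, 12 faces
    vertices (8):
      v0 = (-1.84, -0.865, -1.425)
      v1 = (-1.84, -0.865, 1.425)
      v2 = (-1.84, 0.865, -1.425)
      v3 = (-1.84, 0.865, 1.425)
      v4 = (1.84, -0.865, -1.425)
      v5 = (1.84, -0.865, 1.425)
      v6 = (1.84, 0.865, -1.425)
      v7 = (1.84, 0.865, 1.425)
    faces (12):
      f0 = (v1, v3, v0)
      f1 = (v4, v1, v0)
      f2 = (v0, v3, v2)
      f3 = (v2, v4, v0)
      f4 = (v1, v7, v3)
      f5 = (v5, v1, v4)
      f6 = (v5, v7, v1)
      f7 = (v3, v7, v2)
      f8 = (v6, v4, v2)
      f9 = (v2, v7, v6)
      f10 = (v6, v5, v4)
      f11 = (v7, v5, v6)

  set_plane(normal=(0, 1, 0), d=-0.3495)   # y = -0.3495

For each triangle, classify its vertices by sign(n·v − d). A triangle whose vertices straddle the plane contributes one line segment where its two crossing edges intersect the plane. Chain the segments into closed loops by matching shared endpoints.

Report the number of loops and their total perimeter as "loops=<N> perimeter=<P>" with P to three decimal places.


loops=1 perimeter=13.060

Straddling triangles (8 of 12):
  (v1,v3,v0) [-+-] → (-1.84, -0.3495, 1.425)–(-1.84, -0.3495, -0.575766)  len=2.0008
  (v0,v3,v2) [-++] → (-1.84, -0.3495, -0.575766)–(-1.84, -0.3495, -1.425)  len=0.8492
  (v2,v4,v0) [+--] → (0.743445, -0.3495, -1.425)–(-1.84, -0.3495, -1.425)  len=2.5834
  (v1,v7,v3) [-++] → (-0.743445, -0.3495, 1.425)–(-1.84, -0.3495, 1.425)  len=1.0966
  (v5,v7,v1) [-+-] → (1.84, -0.3495, 1.425)–(-0.743445, -0.3495, 1.425)  len=2.5834
  (v6,v4,v2) [+-+] → (1.84, -0.3495, -1.425)–(0.743445, -0.3495, -1.425)  len=1.0966
  (v6,v5,v4) [+--] → (1.84, -0.3495, 0.575766)–(1.84, -0.3495, -1.425)  len=2.0008
  (v7,v5,v6) [+-+] → (1.84, -0.3495, 1.425)–(1.84, -0.3495, 0.575766)  len=0.8492

Chained into 1 loop(s):
  loop 1: 8 segments, perimeter = 13.0600
Total perimeter = 13.060


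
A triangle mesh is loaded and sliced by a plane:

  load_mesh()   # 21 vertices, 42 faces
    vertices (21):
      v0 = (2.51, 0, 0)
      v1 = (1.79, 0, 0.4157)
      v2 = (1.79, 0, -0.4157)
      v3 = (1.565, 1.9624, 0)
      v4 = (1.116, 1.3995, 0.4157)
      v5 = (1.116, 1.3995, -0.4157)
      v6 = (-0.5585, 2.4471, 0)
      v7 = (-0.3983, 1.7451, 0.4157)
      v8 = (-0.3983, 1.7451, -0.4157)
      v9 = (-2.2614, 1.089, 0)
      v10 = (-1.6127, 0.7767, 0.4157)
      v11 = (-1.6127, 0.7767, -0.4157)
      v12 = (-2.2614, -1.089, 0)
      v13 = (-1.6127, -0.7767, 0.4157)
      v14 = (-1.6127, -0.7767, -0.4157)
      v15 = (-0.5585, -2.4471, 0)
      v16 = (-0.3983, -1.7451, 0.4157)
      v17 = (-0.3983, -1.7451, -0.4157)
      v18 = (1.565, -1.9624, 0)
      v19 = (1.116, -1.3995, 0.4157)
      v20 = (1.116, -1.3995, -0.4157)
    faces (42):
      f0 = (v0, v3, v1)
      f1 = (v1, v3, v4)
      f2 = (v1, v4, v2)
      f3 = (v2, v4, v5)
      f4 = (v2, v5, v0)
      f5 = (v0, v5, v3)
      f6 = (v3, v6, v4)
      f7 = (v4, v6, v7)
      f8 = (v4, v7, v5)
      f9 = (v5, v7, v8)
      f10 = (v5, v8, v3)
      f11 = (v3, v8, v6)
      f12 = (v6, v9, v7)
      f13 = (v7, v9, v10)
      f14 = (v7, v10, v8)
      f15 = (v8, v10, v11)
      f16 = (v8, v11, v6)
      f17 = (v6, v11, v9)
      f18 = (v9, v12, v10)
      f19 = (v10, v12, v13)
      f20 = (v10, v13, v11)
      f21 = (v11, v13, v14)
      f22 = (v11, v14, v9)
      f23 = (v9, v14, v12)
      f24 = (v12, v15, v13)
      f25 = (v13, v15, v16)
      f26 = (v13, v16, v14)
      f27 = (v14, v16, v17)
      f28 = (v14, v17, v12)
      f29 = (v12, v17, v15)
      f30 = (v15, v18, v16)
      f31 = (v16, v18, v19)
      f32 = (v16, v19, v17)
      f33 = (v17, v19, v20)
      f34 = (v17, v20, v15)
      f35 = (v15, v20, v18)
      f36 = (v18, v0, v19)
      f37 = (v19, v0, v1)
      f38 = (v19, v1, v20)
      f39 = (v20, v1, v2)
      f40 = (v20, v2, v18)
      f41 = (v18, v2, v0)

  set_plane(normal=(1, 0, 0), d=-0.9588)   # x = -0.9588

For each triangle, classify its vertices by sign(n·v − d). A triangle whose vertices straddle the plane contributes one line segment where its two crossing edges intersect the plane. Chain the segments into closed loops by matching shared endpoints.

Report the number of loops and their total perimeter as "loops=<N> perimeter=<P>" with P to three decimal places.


loops=2 perimeter=5.375

Straddling triangles (12 of 42):
  (v6,v9,v7) [+-+] → (-0.9588, 2.12785, 0)–(-0.9588, 1.54772, 0.29064)  len=0.6489
  (v7,v9,v10) [+--] → (-0.9588, 1.54772, 0.29064)–(-0.9588, 1.29814, 0.4157)  len=0.2792
  (v7,v10,v8) [+-+] → (-0.9588, 1.29814, 0.4157)–(-0.9588, 1.29814, -0.0319717)  len=0.4477
  (v8,v10,v11) [+--] → (-0.9588, 1.29814, -0.0319717)–(-0.9588, 1.29814, -0.4157)  len=0.3837
  (v8,v11,v6) [+-+] → (-0.9588, 1.29814, -0.4157)–(-0.9588, 1.81282, -0.157849)  len=0.5757
  (v6,v11,v9) [+--] → (-0.9588, 1.81282, -0.157849)–(-0.9588, 2.12785, 0)  len=0.3524
  (v12,v15,v13) [-+-] → (-0.9588, -2.12785, 0)–(-0.9588, -1.81282, 0.157849)  len=0.3524
  (v13,v15,v16) [-++] → (-0.9588, -1.81282, 0.157849)–(-0.9588, -1.29814, 0.4157)  len=0.5757
  (v13,v16,v14) [-+-] → (-0.9588, -1.29814, 0.4157)–(-0.9588, -1.29814, 0.0319717)  len=0.3837
  (v14,v16,v17) [-++] → (-0.9588, -1.29814, 0.0319717)–(-0.9588, -1.29814, -0.4157)  len=0.4477
  (v14,v17,v12) [-+-] → (-0.9588, -1.29814, -0.4157)–(-0.9588, -1.54772, -0.29064)  len=0.2792
  (v12,v17,v15) [-++] → (-0.9588, -1.54772, -0.29064)–(-0.9588, -2.12785, 0)  len=0.6489

Chained into 2 loop(s):
  loop 1: 6 segments, perimeter = 2.6874
  loop 2: 6 segments, perimeter = 2.6874
Total perimeter = 5.375


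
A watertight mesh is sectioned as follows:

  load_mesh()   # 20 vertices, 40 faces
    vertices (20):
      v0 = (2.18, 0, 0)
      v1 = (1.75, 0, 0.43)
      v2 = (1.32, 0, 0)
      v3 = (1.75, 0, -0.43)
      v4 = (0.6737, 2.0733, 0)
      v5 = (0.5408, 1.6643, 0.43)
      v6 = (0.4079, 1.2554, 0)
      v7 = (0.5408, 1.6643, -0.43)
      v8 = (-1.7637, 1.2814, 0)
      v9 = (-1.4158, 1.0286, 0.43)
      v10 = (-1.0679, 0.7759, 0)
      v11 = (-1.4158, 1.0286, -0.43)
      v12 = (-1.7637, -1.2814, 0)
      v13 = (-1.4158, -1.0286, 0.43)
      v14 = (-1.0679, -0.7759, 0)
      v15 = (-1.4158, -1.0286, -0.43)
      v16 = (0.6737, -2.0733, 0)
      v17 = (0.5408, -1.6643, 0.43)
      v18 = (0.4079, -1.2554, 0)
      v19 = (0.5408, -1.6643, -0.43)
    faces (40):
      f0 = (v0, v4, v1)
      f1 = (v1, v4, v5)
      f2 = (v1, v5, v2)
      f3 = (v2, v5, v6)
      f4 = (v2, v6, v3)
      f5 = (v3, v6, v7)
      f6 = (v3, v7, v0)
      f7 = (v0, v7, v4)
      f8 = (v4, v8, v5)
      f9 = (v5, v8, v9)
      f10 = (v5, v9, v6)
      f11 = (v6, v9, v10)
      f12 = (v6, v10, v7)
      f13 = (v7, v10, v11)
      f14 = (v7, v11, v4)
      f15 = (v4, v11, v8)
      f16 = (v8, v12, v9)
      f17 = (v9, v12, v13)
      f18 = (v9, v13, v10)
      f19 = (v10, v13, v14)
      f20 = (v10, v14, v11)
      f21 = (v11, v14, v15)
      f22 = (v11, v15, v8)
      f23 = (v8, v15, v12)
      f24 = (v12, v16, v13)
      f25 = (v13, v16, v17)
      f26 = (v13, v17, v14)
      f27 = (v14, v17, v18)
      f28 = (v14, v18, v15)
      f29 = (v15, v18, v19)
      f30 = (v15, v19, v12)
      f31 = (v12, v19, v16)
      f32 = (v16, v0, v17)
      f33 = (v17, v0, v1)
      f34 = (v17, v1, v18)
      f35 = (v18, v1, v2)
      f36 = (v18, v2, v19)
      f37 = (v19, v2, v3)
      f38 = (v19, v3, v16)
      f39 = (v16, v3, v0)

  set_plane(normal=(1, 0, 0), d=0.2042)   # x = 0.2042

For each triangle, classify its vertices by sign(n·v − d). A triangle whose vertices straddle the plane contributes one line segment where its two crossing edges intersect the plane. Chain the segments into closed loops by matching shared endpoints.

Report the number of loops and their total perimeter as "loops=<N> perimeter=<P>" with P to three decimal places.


Straddling triangles (16 of 40):
  (v4,v8,v5) [+-+] → (0.2042, 1.92076, 0)–(0.2042, 1.60837, 0.367193)  len=0.4821
  (v5,v8,v9) [+--] → (0.2042, 1.60837, 0.367193)–(0.2042, 1.55494, 0.43)  len=0.0825
  (v5,v9,v6) [+-+] → (0.2042, 1.55494, 0.43)–(0.2042, 1.23007, 0.0480293)  len=0.5014
  (v6,v9,v10) [+--] → (0.2042, 1.23007, 0.0480293)–(0.2042, 1.18922, 0)  len=0.0631
  (v6,v10,v7) [+-+] → (0.2042, 1.18922, 0)–(0.2042, 1.47841, -0.340028)  len=0.4464
  (v7,v10,v11) [+--] → (0.2042, 1.47841, -0.340028)–(0.2042, 1.55494, -0.43)  len=0.1181
  (v7,v11,v4) [+-+] → (0.2042, 1.55494, -0.43)–(0.2042, 1.83856, -0.0966188)  len=0.4377
  (v4,v11,v8) [+--] → (0.2042, 1.83856, -0.0966188)–(0.2042, 1.92076, 0)  len=0.1269
  (v12,v16,v13) [-+-] → (0.2042, -1.92076, 0)–(0.2042, -1.83856, 0.0966188)  len=0.1269
  (v13,v16,v17) [-++] → (0.2042, -1.83856, 0.0966188)–(0.2042, -1.55494, 0.43)  len=0.4377
  (v13,v17,v14) [-+-] → (0.2042, -1.55494, 0.43)–(0.2042, -1.47841, 0.340028)  len=0.1181
  (v14,v17,v18) [-++] → (0.2042, -1.47841, 0.340028)–(0.2042, -1.18922, 0)  len=0.4464
  (v14,v18,v15) [-+-] → (0.2042, -1.18922, 0)–(0.2042, -1.23007, -0.0480293)  len=0.0631
  (v15,v18,v19) [-++] → (0.2042, -1.23007, -0.0480293)–(0.2042, -1.55494, -0.43)  len=0.5014
  (v15,v19,v12) [-+-] → (0.2042, -1.55494, -0.43)–(0.2042, -1.60837, -0.367193)  len=0.0825
  (v12,v19,v16) [-++] → (0.2042, -1.60837, -0.367193)–(0.2042, -1.92076, 0)  len=0.4821

Chained into 2 loop(s):
  loop 1: 8 segments, perimeter = 2.2581
  loop 2: 8 segments, perimeter = 2.2581
Total perimeter = 4.516

loops=2 perimeter=4.516


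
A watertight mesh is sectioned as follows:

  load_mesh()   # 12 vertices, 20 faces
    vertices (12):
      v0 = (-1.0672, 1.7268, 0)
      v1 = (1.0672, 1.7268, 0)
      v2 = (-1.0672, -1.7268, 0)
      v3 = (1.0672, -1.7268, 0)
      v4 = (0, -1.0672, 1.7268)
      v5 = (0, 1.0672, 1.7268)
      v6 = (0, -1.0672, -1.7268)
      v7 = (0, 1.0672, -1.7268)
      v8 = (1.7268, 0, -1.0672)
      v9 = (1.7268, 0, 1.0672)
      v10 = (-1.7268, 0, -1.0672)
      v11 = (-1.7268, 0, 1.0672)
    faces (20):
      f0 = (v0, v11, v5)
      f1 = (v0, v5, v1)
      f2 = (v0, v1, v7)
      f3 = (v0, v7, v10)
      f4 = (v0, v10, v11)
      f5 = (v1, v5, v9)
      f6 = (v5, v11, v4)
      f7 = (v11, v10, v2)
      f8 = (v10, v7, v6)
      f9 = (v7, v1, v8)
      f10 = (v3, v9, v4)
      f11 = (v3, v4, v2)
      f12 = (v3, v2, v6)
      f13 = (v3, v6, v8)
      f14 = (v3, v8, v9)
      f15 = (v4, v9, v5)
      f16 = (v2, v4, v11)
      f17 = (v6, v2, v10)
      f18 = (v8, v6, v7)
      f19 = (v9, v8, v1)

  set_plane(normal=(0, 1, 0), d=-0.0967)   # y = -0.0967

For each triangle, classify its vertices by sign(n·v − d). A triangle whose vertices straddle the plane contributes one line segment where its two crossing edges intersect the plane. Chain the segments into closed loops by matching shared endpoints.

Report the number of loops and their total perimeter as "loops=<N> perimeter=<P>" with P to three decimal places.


Straddling triangles (10 of 20):
  (v5,v11,v4) [++-] → (-1.57033, -0.0967, 1.12697)–(0, -0.0967, 1.7268)  len=1.6810
  (v11,v10,v2) [++-] → (-1.68986, -0.0967, -1.00744)–(-1.68986, -0.0967, 1.00744)  len=2.0149
  (v10,v7,v6) [++-] → (0, -0.0967, -1.7268)–(-1.57033, -0.0967, -1.12697)  len=1.6810
  (v3,v9,v4) [-+-] → (1.68986, -0.0967, 1.00744)–(1.57033, -0.0967, 1.12697)  len=0.1690
  (v3,v6,v8) [--+] → (1.57033, -0.0967, -1.12697)–(1.68986, -0.0967, -1.00744)  len=0.1690
  (v3,v8,v9) [-++] → (1.68986, -0.0967, -1.00744)–(1.68986, -0.0967, 1.00744)  len=2.0149
  (v4,v9,v5) [-++] → (1.57033, -0.0967, 1.12697)–(0, -0.0967, 1.7268)  len=1.6810
  (v2,v4,v11) [--+] → (-1.57033, -0.0967, 1.12697)–(-1.68986, -0.0967, 1.00744)  len=0.1690
  (v6,v2,v10) [--+] → (-1.68986, -0.0967, -1.00744)–(-1.57033, -0.0967, -1.12697)  len=0.1690
  (v8,v6,v7) [+-+] → (1.57033, -0.0967, -1.12697)–(0, -0.0967, -1.7268)  len=1.6810

Chained into 1 loop(s):
  loop 1: 10 segments, perimeter = 11.4299
Total perimeter = 11.430

loops=1 perimeter=11.430


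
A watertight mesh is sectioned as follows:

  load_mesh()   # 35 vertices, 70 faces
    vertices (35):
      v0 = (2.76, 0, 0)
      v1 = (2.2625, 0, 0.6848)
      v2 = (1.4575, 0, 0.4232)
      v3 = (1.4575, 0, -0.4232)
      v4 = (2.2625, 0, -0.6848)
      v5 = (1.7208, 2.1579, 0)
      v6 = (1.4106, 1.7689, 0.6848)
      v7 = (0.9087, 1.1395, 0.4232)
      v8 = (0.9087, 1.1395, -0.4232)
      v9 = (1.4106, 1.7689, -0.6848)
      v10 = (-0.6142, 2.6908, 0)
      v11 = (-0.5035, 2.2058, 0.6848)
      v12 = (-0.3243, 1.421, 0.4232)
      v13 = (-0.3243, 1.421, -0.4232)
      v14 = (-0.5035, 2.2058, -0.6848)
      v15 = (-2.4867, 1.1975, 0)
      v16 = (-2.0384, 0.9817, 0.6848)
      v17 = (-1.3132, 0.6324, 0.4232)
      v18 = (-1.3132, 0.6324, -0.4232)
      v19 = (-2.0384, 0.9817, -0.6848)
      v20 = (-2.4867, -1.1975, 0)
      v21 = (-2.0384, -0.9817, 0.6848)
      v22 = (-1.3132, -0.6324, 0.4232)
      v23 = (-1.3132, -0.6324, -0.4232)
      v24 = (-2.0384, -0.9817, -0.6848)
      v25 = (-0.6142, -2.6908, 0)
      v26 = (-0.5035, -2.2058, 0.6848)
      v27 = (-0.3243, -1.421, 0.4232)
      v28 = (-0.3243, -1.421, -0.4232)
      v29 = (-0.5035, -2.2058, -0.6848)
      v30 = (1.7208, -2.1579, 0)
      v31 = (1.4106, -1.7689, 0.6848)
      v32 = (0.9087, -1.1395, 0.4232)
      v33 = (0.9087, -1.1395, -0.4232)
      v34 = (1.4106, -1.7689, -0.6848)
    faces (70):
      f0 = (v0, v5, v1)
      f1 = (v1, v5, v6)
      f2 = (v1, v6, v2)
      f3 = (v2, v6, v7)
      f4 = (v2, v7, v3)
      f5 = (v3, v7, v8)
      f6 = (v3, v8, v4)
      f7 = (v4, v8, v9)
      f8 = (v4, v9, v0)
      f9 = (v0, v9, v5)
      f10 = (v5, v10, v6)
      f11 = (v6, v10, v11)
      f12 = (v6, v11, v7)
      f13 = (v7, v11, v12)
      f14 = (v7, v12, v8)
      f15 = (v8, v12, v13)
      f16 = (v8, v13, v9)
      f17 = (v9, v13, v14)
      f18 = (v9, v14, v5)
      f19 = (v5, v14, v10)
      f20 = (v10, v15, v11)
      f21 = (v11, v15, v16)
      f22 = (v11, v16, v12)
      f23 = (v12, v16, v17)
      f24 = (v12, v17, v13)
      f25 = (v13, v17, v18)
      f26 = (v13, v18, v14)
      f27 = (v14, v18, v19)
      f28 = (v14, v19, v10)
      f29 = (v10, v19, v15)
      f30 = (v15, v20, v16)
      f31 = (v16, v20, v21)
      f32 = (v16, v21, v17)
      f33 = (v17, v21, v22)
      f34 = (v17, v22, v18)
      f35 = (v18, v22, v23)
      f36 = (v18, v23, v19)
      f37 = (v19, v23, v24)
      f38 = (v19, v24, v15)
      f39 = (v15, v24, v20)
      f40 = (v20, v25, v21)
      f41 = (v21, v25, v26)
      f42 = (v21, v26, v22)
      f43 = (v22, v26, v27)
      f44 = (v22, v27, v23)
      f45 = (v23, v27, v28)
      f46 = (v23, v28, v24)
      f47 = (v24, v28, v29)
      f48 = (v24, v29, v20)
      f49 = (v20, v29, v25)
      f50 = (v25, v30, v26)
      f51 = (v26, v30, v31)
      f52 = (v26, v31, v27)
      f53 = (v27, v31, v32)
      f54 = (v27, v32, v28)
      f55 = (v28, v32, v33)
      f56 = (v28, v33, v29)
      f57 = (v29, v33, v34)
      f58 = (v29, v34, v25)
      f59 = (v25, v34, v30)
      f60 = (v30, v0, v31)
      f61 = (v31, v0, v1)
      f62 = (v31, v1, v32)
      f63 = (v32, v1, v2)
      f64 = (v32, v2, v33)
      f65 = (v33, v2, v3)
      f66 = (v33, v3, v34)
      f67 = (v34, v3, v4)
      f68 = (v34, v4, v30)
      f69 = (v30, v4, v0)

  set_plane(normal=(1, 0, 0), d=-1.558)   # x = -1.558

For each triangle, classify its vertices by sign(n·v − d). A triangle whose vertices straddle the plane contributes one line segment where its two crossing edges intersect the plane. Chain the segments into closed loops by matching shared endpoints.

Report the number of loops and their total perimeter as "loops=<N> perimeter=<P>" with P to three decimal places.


Straddling triangles (18 of 70):
  (v10,v15,v11) [+-+] → (-1.558, 1.93813, 0)–(-1.558, 1.66967, 0.320681)  len=0.4182
  (v11,v15,v16) [+--] → (-1.558, 1.66967, 0.320681)–(-1.558, 1.36482, 0.6848)  len=0.4749
  (v11,v16,v12) [+-+] → (-1.558, 1.36482, 0.6848)–(-1.558, 1.10482, 0.611483)  len=0.2701
  (v12,v16,v17) [+-+] → (-1.558, 1.10482, 0.611483)–(-1.558, 0.75031, 0.511506)  len=0.3683
  (v14,v18,v19) [++-] → (-1.558, 0.75031, -0.511506)–(-1.558, 1.36482, -0.6848)  len=0.6385
  (v14,v19,v10) [+-+] → (-1.558, 1.36482, -0.6848)–(-1.558, 1.5582, -0.453809)  len=0.3012
  (v10,v19,v15) [+--] → (-1.558, 1.5582, -0.453809)–(-1.558, 1.93813, 0)  len=0.5919
  (v16,v21,v17) [--+] → (-1.558, 0.0875411, 0.511506)–(-1.558, 0.75031, 0.511506)  len=0.6628
  (v17,v21,v22) [+-+] → (-1.558, 0.0875411, 0.511506)–(-1.558, -0.75031, 0.511506)  len=0.8379
  (v18,v23,v19) [++-] → (-1.558, -0.0875411, -0.511506)–(-1.558, 0.75031, -0.511506)  len=0.8379
  (v19,v23,v24) [-+-] → (-1.558, -0.0875411, -0.511506)–(-1.558, -0.75031, -0.511506)  len=0.6628
  (v20,v25,v21) [-+-] → (-1.558, -1.93813, 0)–(-1.558, -1.5582, 0.453809)  len=0.5919
  (v21,v25,v26) [-++] → (-1.558, -1.5582, 0.453809)–(-1.558, -1.36482, 0.6848)  len=0.3012
  (v21,v26,v22) [-++] → (-1.558, -1.36482, 0.6848)–(-1.558, -0.75031, 0.511506)  len=0.6385
  (v23,v28,v24) [++-] → (-1.558, -1.10482, -0.611483)–(-1.558, -0.75031, -0.511506)  len=0.3683
  (v24,v28,v29) [-++] → (-1.558, -1.10482, -0.611483)–(-1.558, -1.36482, -0.6848)  len=0.2701
  (v24,v29,v20) [-+-] → (-1.558, -1.36482, -0.6848)–(-1.558, -1.66967, -0.320681)  len=0.4749
  (v20,v29,v25) [-++] → (-1.558, -1.66967, -0.320681)–(-1.558, -1.93813, 0)  len=0.4182

Chained into 1 loop(s):
  loop 1: 18 segments, perimeter = 9.1276
Total perimeter = 9.128

loops=1 perimeter=9.128


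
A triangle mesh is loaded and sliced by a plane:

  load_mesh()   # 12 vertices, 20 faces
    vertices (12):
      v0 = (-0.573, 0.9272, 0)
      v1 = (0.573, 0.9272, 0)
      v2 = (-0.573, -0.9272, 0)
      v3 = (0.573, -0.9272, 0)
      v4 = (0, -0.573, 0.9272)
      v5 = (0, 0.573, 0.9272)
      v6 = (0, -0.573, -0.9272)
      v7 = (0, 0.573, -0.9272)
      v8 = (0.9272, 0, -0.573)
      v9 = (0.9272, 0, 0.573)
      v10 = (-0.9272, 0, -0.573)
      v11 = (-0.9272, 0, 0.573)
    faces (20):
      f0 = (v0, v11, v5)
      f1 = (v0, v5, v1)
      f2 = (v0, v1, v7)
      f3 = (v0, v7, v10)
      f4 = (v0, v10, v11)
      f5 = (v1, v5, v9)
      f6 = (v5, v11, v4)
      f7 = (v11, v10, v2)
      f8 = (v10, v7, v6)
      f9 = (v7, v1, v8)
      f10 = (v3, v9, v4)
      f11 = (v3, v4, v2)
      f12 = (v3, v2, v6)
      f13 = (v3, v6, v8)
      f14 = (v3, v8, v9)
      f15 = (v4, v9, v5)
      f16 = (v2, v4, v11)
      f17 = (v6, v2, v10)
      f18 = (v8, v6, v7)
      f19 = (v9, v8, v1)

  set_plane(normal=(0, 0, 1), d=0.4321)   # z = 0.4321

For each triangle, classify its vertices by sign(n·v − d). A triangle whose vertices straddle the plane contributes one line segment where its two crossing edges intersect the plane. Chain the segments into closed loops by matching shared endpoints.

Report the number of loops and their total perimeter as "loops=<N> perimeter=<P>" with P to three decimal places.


loops=1 perimeter=5.222

Straddling triangles (10 of 20):
  (v0,v11,v5) [-++] → (-0.840103, 0.227997, 0.4321)–(-0.305967, 0.762133, 0.4321)  len=0.7554
  (v0,v5,v1) [-+-] → (-0.305967, 0.762133, 0.4321)–(0.305967, 0.762133, 0.4321)  len=0.6119
  (v0,v10,v11) [--+] → (-0.9272, 0, 0.4321)–(-0.840103, 0.227997, 0.4321)  len=0.2441
  (v1,v5,v9) [-++] → (0.305967, 0.762133, 0.4321)–(0.840103, 0.227997, 0.4321)  len=0.7554
  (v11,v10,v2) [+--] → (-0.9272, 0, 0.4321)–(-0.840103, -0.227997, 0.4321)  len=0.2441
  (v3,v9,v4) [-++] → (0.840103, -0.227997, 0.4321)–(0.305967, -0.762133, 0.4321)  len=0.7554
  (v3,v4,v2) [-+-] → (0.305967, -0.762133, 0.4321)–(-0.305967, -0.762133, 0.4321)  len=0.6119
  (v3,v8,v9) [--+] → (0.9272, 0, 0.4321)–(0.840103, -0.227997, 0.4321)  len=0.2441
  (v2,v4,v11) [-++] → (-0.305967, -0.762133, 0.4321)–(-0.840103, -0.227997, 0.4321)  len=0.7554
  (v9,v8,v1) [+--] → (0.9272, 0, 0.4321)–(0.840103, 0.227997, 0.4321)  len=0.2441

Chained into 1 loop(s):
  loop 1: 10 segments, perimeter = 5.2217
Total perimeter = 5.222


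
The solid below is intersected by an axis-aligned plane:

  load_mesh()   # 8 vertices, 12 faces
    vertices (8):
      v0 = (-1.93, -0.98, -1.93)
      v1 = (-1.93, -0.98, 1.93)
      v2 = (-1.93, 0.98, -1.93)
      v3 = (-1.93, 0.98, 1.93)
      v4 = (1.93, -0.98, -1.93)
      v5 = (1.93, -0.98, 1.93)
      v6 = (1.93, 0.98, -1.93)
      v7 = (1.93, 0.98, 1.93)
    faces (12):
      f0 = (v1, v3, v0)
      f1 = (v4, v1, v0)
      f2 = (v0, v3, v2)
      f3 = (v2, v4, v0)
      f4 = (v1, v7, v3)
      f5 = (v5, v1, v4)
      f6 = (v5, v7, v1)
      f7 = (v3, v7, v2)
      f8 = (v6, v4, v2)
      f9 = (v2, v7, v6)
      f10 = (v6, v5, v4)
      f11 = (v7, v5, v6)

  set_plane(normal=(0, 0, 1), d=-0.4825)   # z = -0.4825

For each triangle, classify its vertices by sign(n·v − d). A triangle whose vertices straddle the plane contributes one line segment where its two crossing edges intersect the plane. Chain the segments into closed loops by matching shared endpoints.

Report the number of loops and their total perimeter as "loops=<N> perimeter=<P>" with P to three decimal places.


Straddling triangles (8 of 12):
  (v1,v3,v0) [++-] → (-1.93, -0.245, -0.4825)–(-1.93, -0.98, -0.4825)  len=0.7350
  (v4,v1,v0) [-+-] → (0.4825, -0.98, -0.4825)–(-1.93, -0.98, -0.4825)  len=2.4125
  (v0,v3,v2) [-+-] → (-1.93, -0.245, -0.4825)–(-1.93, 0.98, -0.4825)  len=1.2250
  (v5,v1,v4) [++-] → (0.4825, -0.98, -0.4825)–(1.93, -0.98, -0.4825)  len=1.4475
  (v3,v7,v2) [++-] → (-0.4825, 0.98, -0.4825)–(-1.93, 0.98, -0.4825)  len=1.4475
  (v2,v7,v6) [-+-] → (-0.4825, 0.98, -0.4825)–(1.93, 0.98, -0.4825)  len=2.4125
  (v6,v5,v4) [-+-] → (1.93, 0.245, -0.4825)–(1.93, -0.98, -0.4825)  len=1.2250
  (v7,v5,v6) [++-] → (1.93, 0.245, -0.4825)–(1.93, 0.98, -0.4825)  len=0.7350

Chained into 1 loop(s):
  loop 1: 8 segments, perimeter = 11.6400
Total perimeter = 11.640

loops=1 perimeter=11.640


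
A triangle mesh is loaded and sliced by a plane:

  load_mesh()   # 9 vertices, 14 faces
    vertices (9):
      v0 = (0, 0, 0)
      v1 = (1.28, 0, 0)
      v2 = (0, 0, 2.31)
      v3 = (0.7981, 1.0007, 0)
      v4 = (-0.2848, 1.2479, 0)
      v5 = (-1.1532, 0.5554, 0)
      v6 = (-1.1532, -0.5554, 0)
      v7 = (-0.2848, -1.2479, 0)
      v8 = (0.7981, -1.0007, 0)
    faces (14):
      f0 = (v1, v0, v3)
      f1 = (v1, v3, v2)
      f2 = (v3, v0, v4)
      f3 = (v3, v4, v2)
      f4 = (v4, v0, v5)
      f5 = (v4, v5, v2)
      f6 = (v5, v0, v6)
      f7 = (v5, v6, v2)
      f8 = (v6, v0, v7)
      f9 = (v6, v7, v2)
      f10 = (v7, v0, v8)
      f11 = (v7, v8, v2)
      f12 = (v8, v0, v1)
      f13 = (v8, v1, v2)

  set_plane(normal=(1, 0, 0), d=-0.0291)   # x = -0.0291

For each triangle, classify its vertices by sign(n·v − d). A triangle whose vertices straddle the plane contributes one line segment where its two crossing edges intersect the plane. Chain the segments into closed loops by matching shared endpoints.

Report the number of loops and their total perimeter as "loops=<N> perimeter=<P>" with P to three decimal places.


Straddling triangles (10 of 14):
  (v3,v0,v4) [++-] → (-0.0291, 0.127507, 0)–(-0.0291, 1.18953, 0)  len=1.0620
  (v3,v4,v2) [+-+] → (-0.0291, 1.18953, 0)–(-0.0291, 0.127507, 2.07397)  len=2.3301
  (v4,v0,v5) [-+-] → (-0.0291, 0.127507, 0)–(-0.0291, 0.014015, 0)  len=0.1135
  (v4,v5,v2) [--+] → (-0.0291, 0.014015, 2.25171)–(-0.0291, 0.127507, 2.07397)  len=0.2109
  (v5,v0,v6) [-+-] → (-0.0291, 0.014015, 0)–(-0.0291, -0.014015, 0)  len=0.0280
  (v5,v6,v2) [--+] → (-0.0291, -0.014015, 2.25171)–(-0.0291, 0.014015, 2.25171)  len=0.0280
  (v6,v0,v7) [-+-] → (-0.0291, -0.014015, 0)–(-0.0291, -0.127507, 0)  len=0.1135
  (v6,v7,v2) [--+] → (-0.0291, -0.127507, 2.07397)–(-0.0291, -0.014015, 2.25171)  len=0.2109
  (v7,v0,v8) [-++] → (-0.0291, -0.127507, 0)–(-0.0291, -1.18953, 0)  len=1.0620
  (v7,v8,v2) [-++] → (-0.0291, -1.18953, 0)–(-0.0291, -0.127507, 2.07397)  len=2.3301

Chained into 1 loop(s):
  loop 1: 10 segments, perimeter = 7.4890
Total perimeter = 7.489

loops=1 perimeter=7.489


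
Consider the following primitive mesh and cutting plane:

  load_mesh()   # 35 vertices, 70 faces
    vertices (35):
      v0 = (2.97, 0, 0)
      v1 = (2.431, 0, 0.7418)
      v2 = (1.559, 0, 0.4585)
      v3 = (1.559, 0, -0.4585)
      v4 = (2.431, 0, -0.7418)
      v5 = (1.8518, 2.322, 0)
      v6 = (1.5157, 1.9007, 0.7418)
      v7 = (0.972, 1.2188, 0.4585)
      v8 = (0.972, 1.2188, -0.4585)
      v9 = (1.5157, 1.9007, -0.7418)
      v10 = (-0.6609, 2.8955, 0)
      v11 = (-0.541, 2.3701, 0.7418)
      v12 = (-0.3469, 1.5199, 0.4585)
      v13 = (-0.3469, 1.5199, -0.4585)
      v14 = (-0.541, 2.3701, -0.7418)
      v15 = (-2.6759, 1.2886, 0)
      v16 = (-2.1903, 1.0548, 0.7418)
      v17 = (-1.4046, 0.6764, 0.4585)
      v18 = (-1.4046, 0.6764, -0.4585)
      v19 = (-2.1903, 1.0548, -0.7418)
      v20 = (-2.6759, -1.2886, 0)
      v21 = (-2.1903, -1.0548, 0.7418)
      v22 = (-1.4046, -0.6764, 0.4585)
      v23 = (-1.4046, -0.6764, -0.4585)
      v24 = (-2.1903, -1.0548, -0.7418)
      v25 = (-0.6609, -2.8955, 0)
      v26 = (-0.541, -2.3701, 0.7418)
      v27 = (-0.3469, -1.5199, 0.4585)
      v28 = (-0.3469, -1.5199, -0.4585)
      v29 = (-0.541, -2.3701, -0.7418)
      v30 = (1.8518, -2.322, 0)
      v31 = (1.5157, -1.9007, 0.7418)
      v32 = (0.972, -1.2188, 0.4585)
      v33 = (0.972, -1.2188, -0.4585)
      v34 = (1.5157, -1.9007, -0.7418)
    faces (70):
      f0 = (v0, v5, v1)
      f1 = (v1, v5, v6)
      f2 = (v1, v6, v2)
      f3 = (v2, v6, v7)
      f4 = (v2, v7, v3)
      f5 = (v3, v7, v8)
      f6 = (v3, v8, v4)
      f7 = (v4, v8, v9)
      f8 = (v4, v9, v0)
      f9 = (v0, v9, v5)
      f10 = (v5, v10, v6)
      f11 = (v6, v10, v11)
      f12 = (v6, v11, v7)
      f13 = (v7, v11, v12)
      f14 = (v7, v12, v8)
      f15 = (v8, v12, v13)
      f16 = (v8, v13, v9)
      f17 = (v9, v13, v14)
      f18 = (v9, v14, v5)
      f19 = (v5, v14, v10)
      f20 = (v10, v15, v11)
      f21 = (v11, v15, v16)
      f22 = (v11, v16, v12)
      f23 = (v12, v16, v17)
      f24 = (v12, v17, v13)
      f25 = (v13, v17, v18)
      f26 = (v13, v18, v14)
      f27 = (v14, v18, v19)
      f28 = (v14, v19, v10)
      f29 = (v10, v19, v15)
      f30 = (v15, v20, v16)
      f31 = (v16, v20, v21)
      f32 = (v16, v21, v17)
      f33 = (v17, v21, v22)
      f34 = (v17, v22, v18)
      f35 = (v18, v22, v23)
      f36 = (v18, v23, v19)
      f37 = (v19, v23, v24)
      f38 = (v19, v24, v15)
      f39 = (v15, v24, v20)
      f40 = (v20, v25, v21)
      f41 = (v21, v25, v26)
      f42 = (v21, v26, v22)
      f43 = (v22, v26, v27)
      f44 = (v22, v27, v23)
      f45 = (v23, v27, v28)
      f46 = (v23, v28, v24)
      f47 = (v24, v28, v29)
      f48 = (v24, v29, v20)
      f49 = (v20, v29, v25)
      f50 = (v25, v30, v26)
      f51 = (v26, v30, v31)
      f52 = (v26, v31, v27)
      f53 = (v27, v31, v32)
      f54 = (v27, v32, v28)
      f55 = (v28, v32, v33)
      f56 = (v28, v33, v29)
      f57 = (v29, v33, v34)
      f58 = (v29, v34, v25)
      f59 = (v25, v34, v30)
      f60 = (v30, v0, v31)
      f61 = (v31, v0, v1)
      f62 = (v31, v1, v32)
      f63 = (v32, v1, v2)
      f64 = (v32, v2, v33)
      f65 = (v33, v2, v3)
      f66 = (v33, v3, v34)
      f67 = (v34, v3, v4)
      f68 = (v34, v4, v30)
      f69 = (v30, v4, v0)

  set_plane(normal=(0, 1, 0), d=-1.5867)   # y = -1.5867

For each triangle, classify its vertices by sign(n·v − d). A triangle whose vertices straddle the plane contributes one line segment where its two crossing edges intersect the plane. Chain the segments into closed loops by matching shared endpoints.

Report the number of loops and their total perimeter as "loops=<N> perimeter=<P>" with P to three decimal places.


Straddling triangles (18 of 70):
  (v20,v25,v21) [+-+] → (-2.30209, -1.5867, 0)–(-1.74836, -1.5867, 0.527445)  len=0.7647
  (v21,v25,v26) [+--] → (-1.74836, -1.5867, 0.527445)–(-1.52333, -1.5867, 0.7418)  len=0.3108
  (v21,v26,v22) [+-+] → (-1.52333, -1.5867, 0.7418)–(-0.940448, -1.5867, 0.610763)  len=0.5974
  (v22,v26,v27) [+-+] → (-0.940448, -1.5867, 0.610763)–(-0.36215, -1.5867, 0.480759)  len=0.5927
  (v24,v28,v29) [++-] → (-0.36215, -1.5867, -0.480759)–(-1.52333, -1.5867, -0.7418)  len=1.1902
  (v24,v29,v20) [+-+] → (-1.52333, -1.5867, -0.7418)–(-2.08745, -1.5867, -0.204467)  len=0.7791
  (v20,v29,v25) [+--] → (-2.08745, -1.5867, -0.204467)–(-2.30209, -1.5867, 0)  len=0.2964
  (v26,v31,v27) [--+] → (-0.0201624, -1.5867, 0.508197)–(-0.36215, -1.5867, 0.480759)  len=0.3431
  (v27,v31,v32) [+-+] → (-0.0201624, -1.5867, 0.508197)–(1.26534, -1.5867, 0.611347)  len=1.2896
  (v28,v33,v29) [++-] → (0.488518, -1.5867, -0.549029)–(-0.36215, -1.5867, -0.480759)  len=0.8534
  (v29,v33,v34) [-+-] → (0.488518, -1.5867, -0.549029)–(1.26534, -1.5867, -0.611347)  len=0.7793
  (v30,v0,v31) [-+-] → (2.2059, -1.5867, 0)–(1.75595, -1.5867, 0.619253)  len=0.7655
  (v31,v0,v1) [-++] → (1.75595, -1.5867, 0.619253)–(1.66691, -1.5867, 0.7418)  len=0.1515
  (v31,v1,v32) [-++] → (1.66691, -1.5867, 0.7418)–(1.26534, -1.5867, 0.611347)  len=0.4222
  (v33,v3,v34) [++-] → (1.52285, -1.5867, -0.694998)–(1.26534, -1.5867, -0.611347)  len=0.2708
  (v34,v3,v4) [-++] → (1.52285, -1.5867, -0.694998)–(1.66691, -1.5867, -0.7418)  len=0.1515
  (v34,v4,v30) [-+-] → (1.66691, -1.5867, -0.7418)–(2.03521, -1.5867, -0.234903)  len=0.6266
  (v30,v4,v0) [-++] → (2.03521, -1.5867, -0.234903)–(2.2059, -1.5867, 0)  len=0.2904

Chained into 1 loop(s):
  loop 1: 18 segments, perimeter = 10.4751
Total perimeter = 10.475

loops=1 perimeter=10.475
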